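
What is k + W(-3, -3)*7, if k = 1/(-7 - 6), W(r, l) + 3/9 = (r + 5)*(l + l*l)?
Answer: 3182/39 ≈ 81.590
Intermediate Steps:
W(r, l) = -⅓ + (5 + r)*(l + l²) (W(r, l) = -⅓ + (r + 5)*(l + l*l) = -⅓ + (5 + r)*(l + l²))
k = -1/13 (k = 1/(-13) = -1/13 ≈ -0.076923)
k + W(-3, -3)*7 = -1/13 + (-⅓ + 5*(-3) + 5*(-3)² - 3*(-3) - 3*(-3)²)*7 = -1/13 + (-⅓ - 15 + 5*9 + 9 - 3*9)*7 = -1/13 + (-⅓ - 15 + 45 + 9 - 27)*7 = -1/13 + (35/3)*7 = -1/13 + 245/3 = 3182/39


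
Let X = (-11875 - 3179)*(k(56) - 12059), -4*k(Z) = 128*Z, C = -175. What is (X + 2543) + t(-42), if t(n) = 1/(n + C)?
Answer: 45247862848/217 ≈ 2.0852e+8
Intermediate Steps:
k(Z) = -32*Z
X = 208512954 (X = (-11875 - 3179)*(-32*56 - 12059) = -15054*(-1792 - 12059) = -15054*(-13851) = 208512954)
t(n) = 1/(-175 + n) (t(n) = 1/(n - 175) = 1/(-175 + n))
(X + 2543) + t(-42) = (208512954 + 2543) + 1/(-175 - 42) = 208515497 + 1/(-217) = 208515497 - 1/217 = 45247862848/217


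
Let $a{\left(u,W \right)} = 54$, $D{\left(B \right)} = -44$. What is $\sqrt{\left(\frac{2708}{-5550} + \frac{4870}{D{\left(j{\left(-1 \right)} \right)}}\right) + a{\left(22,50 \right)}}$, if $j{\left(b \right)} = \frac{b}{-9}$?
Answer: $\frac{i \sqrt{8523100146}}{12210} \approx 7.5611 i$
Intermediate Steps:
$j{\left(b \right)} = - \frac{b}{9}$ ($j{\left(b \right)} = b \left(- \frac{1}{9}\right) = - \frac{b}{9}$)
$\sqrt{\left(\frac{2708}{-5550} + \frac{4870}{D{\left(j{\left(-1 \right)} \right)}}\right) + a{\left(22,50 \right)}} = \sqrt{\left(\frac{2708}{-5550} + \frac{4870}{-44}\right) + 54} = \sqrt{\left(2708 \left(- \frac{1}{5550}\right) + 4870 \left(- \frac{1}{44}\right)\right) + 54} = \sqrt{\left(- \frac{1354}{2775} - \frac{2435}{22}\right) + 54} = \sqrt{- \frac{6786913}{61050} + 54} = \sqrt{- \frac{3490213}{61050}} = \frac{i \sqrt{8523100146}}{12210}$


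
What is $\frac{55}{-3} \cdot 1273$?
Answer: $- \frac{70015}{3} \approx -23338.0$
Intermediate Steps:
$\frac{55}{-3} \cdot 1273 = 55 \left(- \frac{1}{3}\right) 1273 = \left(- \frac{55}{3}\right) 1273 = - \frac{70015}{3}$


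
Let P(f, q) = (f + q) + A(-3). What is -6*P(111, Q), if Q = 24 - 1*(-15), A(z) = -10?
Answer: -840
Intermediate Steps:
Q = 39 (Q = 24 + 15 = 39)
P(f, q) = -10 + f + q (P(f, q) = (f + q) - 10 = -10 + f + q)
-6*P(111, Q) = -6*(-10 + 111 + 39) = -6*140 = -840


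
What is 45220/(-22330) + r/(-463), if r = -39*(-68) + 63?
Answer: -1165183/147697 ≈ -7.8890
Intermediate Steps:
r = 2715 (r = 2652 + 63 = 2715)
45220/(-22330) + r/(-463) = 45220/(-22330) + 2715/(-463) = 45220*(-1/22330) + 2715*(-1/463) = -646/319 - 2715/463 = -1165183/147697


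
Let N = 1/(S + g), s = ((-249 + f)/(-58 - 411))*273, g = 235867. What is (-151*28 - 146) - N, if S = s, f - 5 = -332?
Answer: -69220968889/15825553 ≈ -4374.0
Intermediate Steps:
f = -327 (f = 5 - 332 = -327)
s = 22464/67 (s = ((-249 - 327)/(-58 - 411))*273 = -576/(-469)*273 = -576*(-1/469)*273 = (576/469)*273 = 22464/67 ≈ 335.28)
S = 22464/67 ≈ 335.28
N = 67/15825553 (N = 1/(22464/67 + 235867) = 1/(15825553/67) = 67/15825553 ≈ 4.2337e-6)
(-151*28 - 146) - N = (-151*28 - 146) - 1*67/15825553 = (-4228 - 146) - 67/15825553 = -4374 - 67/15825553 = -69220968889/15825553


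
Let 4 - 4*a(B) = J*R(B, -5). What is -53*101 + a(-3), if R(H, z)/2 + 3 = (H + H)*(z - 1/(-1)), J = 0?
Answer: -5352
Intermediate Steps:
R(H, z) = -6 + 4*H*(1 + z) (R(H, z) = -6 + 2*((H + H)*(z - 1/(-1))) = -6 + 2*((2*H)*(z - 1*(-1))) = -6 + 2*((2*H)*(z + 1)) = -6 + 2*((2*H)*(1 + z)) = -6 + 2*(2*H*(1 + z)) = -6 + 4*H*(1 + z))
a(B) = 1 (a(B) = 1 - 0*(-6 + 4*B + 4*B*(-5)) = 1 - 0*(-6 + 4*B - 20*B) = 1 - 0*(-6 - 16*B) = 1 - 1/4*0 = 1 + 0 = 1)
-53*101 + a(-3) = -53*101 + 1 = -5353 + 1 = -5352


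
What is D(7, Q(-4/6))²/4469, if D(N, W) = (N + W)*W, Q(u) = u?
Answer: 1444/361989 ≈ 0.0039891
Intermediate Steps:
D(N, W) = W*(N + W)
D(7, Q(-4/6))²/4469 = ((-4/6)*(7 - 4/6))²/4469 = ((-4*⅙)*(7 - 4*⅙))²*(1/4469) = (-2*(7 - ⅔)/3)²*(1/4469) = (-⅔*19/3)²*(1/4469) = (-38/9)²*(1/4469) = (1444/81)*(1/4469) = 1444/361989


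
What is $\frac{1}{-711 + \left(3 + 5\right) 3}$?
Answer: $- \frac{1}{687} \approx -0.0014556$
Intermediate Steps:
$\frac{1}{-711 + \left(3 + 5\right) 3} = \frac{1}{-711 + 8 \cdot 3} = \frac{1}{-711 + 24} = \frac{1}{-687} = - \frac{1}{687}$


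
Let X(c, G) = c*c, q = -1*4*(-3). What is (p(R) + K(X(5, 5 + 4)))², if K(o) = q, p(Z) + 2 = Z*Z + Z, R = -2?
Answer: 144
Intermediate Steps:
q = 12 (q = -4*(-3) = 12)
X(c, G) = c²
p(Z) = -2 + Z + Z² (p(Z) = -2 + (Z*Z + Z) = -2 + (Z² + Z) = -2 + (Z + Z²) = -2 + Z + Z²)
K(o) = 12
(p(R) + K(X(5, 5 + 4)))² = ((-2 - 2 + (-2)²) + 12)² = ((-2 - 2 + 4) + 12)² = (0 + 12)² = 12² = 144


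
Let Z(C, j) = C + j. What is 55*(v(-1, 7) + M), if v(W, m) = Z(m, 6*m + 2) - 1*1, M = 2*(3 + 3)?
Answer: 3410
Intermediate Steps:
M = 12 (M = 2*6 = 12)
v(W, m) = 1 + 7*m (v(W, m) = (m + (6*m + 2)) - 1*1 = (m + (2 + 6*m)) - 1 = (2 + 7*m) - 1 = 1 + 7*m)
55*(v(-1, 7) + M) = 55*((1 + 7*7) + 12) = 55*((1 + 49) + 12) = 55*(50 + 12) = 55*62 = 3410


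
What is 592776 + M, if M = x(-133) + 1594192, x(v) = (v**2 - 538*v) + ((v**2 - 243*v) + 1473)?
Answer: 2327692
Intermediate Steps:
x(v) = 1473 - 781*v + 2*v**2 (x(v) = (v**2 - 538*v) + (1473 + v**2 - 243*v) = 1473 - 781*v + 2*v**2)
M = 1734916 (M = (1473 - 781*(-133) + 2*(-133)**2) + 1594192 = (1473 + 103873 + 2*17689) + 1594192 = (1473 + 103873 + 35378) + 1594192 = 140724 + 1594192 = 1734916)
592776 + M = 592776 + 1734916 = 2327692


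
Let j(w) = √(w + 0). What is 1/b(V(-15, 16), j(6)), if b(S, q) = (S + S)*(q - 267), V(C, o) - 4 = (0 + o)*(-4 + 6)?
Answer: -89/1710792 - √6/5132376 ≈ -5.2500e-5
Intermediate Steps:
V(C, o) = 4 + 2*o (V(C, o) = 4 + (0 + o)*(-4 + 6) = 4 + o*2 = 4 + 2*o)
j(w) = √w
b(S, q) = 2*S*(-267 + q) (b(S, q) = (2*S)*(-267 + q) = 2*S*(-267 + q))
1/b(V(-15, 16), j(6)) = 1/(2*(4 + 2*16)*(-267 + √6)) = 1/(2*(4 + 32)*(-267 + √6)) = 1/(2*36*(-267 + √6)) = 1/(-19224 + 72*√6)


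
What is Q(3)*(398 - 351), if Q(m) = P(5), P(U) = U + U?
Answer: 470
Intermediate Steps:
P(U) = 2*U
Q(m) = 10 (Q(m) = 2*5 = 10)
Q(3)*(398 - 351) = 10*(398 - 351) = 10*47 = 470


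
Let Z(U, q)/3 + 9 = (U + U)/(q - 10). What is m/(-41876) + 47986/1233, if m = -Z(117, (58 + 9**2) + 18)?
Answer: 98462282327/2530022292 ≈ 38.918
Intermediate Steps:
Z(U, q) = -27 + 6*U/(-10 + q) (Z(U, q) = -27 + 3*((U + U)/(q - 10)) = -27 + 3*((2*U)/(-10 + q)) = -27 + 3*(2*U/(-10 + q)) = -27 + 6*U/(-10 + q))
m = 1089/49 (m = -3*(90 - 9*((58 + 9**2) + 18) + 2*117)/(-10 + ((58 + 9**2) + 18)) = -3*(90 - 9*((58 + 81) + 18) + 234)/(-10 + ((58 + 81) + 18)) = -3*(90 - 9*(139 + 18) + 234)/(-10 + (139 + 18)) = -3*(90 - 9*157 + 234)/(-10 + 157) = -3*(90 - 1413 + 234)/147 = -3*(-1089)/147 = -1*(-1089/49) = 1089/49 ≈ 22.224)
m/(-41876) + 47986/1233 = (1089/49)/(-41876) + 47986/1233 = (1089/49)*(-1/41876) + 47986*(1/1233) = -1089/2051924 + 47986/1233 = 98462282327/2530022292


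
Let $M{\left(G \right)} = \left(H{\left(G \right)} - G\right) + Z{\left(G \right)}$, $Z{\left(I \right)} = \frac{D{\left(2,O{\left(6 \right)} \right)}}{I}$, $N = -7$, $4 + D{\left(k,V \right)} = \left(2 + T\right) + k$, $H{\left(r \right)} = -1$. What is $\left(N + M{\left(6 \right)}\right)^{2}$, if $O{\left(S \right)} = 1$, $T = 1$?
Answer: $\frac{6889}{36} \approx 191.36$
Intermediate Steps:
$D{\left(k,V \right)} = -1 + k$ ($D{\left(k,V \right)} = -4 + \left(\left(2 + 1\right) + k\right) = -4 + \left(3 + k\right) = -1 + k$)
$Z{\left(I \right)} = \frac{1}{I}$ ($Z{\left(I \right)} = \frac{-1 + 2}{I} = 1 \frac{1}{I} = \frac{1}{I}$)
$M{\left(G \right)} = -1 + \frac{1}{G} - G$ ($M{\left(G \right)} = \left(-1 - G\right) + \frac{1}{G} = -1 + \frac{1}{G} - G$)
$\left(N + M{\left(6 \right)}\right)^{2} = \left(-7 - \left(7 - \frac{1}{6}\right)\right)^{2} = \left(-7 - \frac{41}{6}\right)^{2} = \left(- \frac{83}{6}\right)^{2} = \frac{6889}{36}$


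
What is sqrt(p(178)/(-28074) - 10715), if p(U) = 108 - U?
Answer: 2*I*sqrt(527813729385)/14037 ≈ 103.51*I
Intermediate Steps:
sqrt(p(178)/(-28074) - 10715) = sqrt((108 - 1*178)/(-28074) - 10715) = sqrt((108 - 178)*(-1/28074) - 10715) = sqrt(-70*(-1/28074) - 10715) = sqrt(35/14037 - 10715) = sqrt(-150406420/14037) = 2*I*sqrt(527813729385)/14037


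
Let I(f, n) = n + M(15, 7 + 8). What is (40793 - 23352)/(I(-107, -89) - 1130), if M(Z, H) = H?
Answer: -17441/1204 ≈ -14.486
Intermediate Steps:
I(f, n) = 15 + n (I(f, n) = n + (7 + 8) = n + 15 = 15 + n)
(40793 - 23352)/(I(-107, -89) - 1130) = (40793 - 23352)/((15 - 89) - 1130) = 17441/(-74 - 1130) = 17441/(-1204) = 17441*(-1/1204) = -17441/1204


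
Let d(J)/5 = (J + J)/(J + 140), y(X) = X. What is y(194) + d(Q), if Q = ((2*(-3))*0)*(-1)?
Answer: 194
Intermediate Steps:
Q = 0 (Q = -6*0*(-1) = 0*(-1) = 0)
d(J) = 10*J/(140 + J) (d(J) = 5*((J + J)/(J + 140)) = 5*((2*J)/(140 + J)) = 5*(2*J/(140 + J)) = 10*J/(140 + J))
y(194) + d(Q) = 194 + 10*0/(140 + 0) = 194 + 10*0/140 = 194 + 10*0*(1/140) = 194 + 0 = 194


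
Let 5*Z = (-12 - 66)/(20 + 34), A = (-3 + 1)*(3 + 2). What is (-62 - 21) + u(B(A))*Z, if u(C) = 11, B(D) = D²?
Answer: -3878/45 ≈ -86.178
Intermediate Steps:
A = -10 (A = -2*5 = -10)
Z = -13/45 (Z = ((-12 - 66)/(20 + 34))/5 = (-78/54)/5 = (-78*1/54)/5 = (⅕)*(-13/9) = -13/45 ≈ -0.28889)
(-62 - 21) + u(B(A))*Z = (-62 - 21) + 11*(-13/45) = -83 - 143/45 = -3878/45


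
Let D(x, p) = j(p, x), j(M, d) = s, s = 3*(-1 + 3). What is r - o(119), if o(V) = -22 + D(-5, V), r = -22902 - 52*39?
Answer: -24914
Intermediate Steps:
s = 6 (s = 3*2 = 6)
j(M, d) = 6
D(x, p) = 6
r = -24930 (r = -22902 - 1*2028 = -22902 - 2028 = -24930)
o(V) = -16 (o(V) = -22 + 6 = -16)
r - o(119) = -24930 - 1*(-16) = -24930 + 16 = -24914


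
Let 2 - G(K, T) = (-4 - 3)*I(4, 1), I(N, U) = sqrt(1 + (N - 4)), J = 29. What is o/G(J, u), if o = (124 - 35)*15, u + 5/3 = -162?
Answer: 445/3 ≈ 148.33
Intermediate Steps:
u = -491/3 (u = -5/3 - 162 = -491/3 ≈ -163.67)
I(N, U) = sqrt(-3 + N) (I(N, U) = sqrt(1 + (-4 + N)) = sqrt(-3 + N))
G(K, T) = 9 (G(K, T) = 2 - (-4 - 3)*sqrt(-3 + 4) = 2 - (-7)*sqrt(1) = 2 - (-7) = 2 - 1*(-7) = 2 + 7 = 9)
o = 1335 (o = 89*15 = 1335)
o/G(J, u) = 1335/9 = 1335*(1/9) = 445/3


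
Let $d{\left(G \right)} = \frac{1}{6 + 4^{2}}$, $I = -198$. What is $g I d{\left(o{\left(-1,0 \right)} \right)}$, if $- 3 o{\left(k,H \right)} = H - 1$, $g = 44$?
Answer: $-396$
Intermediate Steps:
$o{\left(k,H \right)} = \frac{1}{3} - \frac{H}{3}$ ($o{\left(k,H \right)} = - \frac{H - 1}{3} = - \frac{-1 + H}{3} = \frac{1}{3} - \frac{H}{3}$)
$d{\left(G \right)} = \frac{1}{22}$ ($d{\left(G \right)} = \frac{1}{6 + 16} = \frac{1}{22}$)
$g I d{\left(o{\left(-1,0 \right)} \right)} = 44 \left(-198\right) \frac{1}{22} = \left(-8712\right) \frac{1}{22} = -396$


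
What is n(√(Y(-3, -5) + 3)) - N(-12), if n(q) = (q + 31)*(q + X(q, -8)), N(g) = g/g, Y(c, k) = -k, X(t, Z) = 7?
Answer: 224 + 76*√2 ≈ 331.48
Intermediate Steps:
N(g) = 1
n(q) = (7 + q)*(31 + q) (n(q) = (q + 31)*(q + 7) = (31 + q)*(7 + q) = (7 + q)*(31 + q))
n(√(Y(-3, -5) + 3)) - N(-12) = (217 + (√(-1*(-5) + 3))² + 38*√(-1*(-5) + 3)) - 1*1 = (217 + (√(5 + 3))² + 38*√(5 + 3)) - 1 = (217 + (√8)² + 38*√8) - 1 = (217 + (2*√2)² + 38*(2*√2)) - 1 = (217 + 8 + 76*√2) - 1 = (225 + 76*√2) - 1 = 224 + 76*√2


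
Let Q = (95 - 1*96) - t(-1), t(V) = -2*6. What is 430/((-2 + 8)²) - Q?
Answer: 17/18 ≈ 0.94444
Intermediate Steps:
t(V) = -12
Q = 11 (Q = (95 - 1*96) - 1*(-12) = (95 - 96) + 12 = -1 + 12 = 11)
430/((-2 + 8)²) - Q = 430/((-2 + 8)²) - 1*11 = 430/(6²) - 11 = 430/36 - 11 = 430*(1/36) - 11 = 215/18 - 11 = 17/18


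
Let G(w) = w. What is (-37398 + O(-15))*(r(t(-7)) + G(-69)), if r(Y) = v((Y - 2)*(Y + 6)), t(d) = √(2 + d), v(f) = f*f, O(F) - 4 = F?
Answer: -5237260 + 5087624*I*√5 ≈ -5.2373e+6 + 1.1376e+7*I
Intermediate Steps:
O(F) = 4 + F
v(f) = f²
r(Y) = (-2 + Y)²*(6 + Y)² (r(Y) = ((Y - 2)*(Y + 6))² = ((-2 + Y)*(6 + Y))² = (-2 + Y)²*(6 + Y)²)
(-37398 + O(-15))*(r(t(-7)) + G(-69)) = (-37398 + (4 - 15))*((-12 + (√(2 - 7))² + 4*√(2 - 7))² - 69) = (-37398 - 11)*((-12 + (√(-5))² + 4*√(-5))² - 69) = -37409*((-12 + (I*√5)² + 4*(I*√5))² - 69) = -37409*((-12 - 5 + 4*I*√5)² - 69) = -37409*((-17 + 4*I*√5)² - 69) = -37409*(-69 + (-17 + 4*I*√5)²) = 2581221 - 37409*(-17 + 4*I*√5)²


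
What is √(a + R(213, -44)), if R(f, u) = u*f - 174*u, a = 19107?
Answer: √17391 ≈ 131.88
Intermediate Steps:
R(f, u) = -174*u + f*u (R(f, u) = f*u - 174*u = -174*u + f*u)
√(a + R(213, -44)) = √(19107 - 44*(-174 + 213)) = √(19107 - 44*39) = √(19107 - 1716) = √17391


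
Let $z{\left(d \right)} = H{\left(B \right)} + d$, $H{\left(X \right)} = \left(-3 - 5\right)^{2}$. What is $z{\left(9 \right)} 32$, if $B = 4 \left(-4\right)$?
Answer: $2336$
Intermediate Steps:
$B = -16$
$H{\left(X \right)} = 64$ ($H{\left(X \right)} = \left(-8\right)^{2} = 64$)
$z{\left(d \right)} = 64 + d$
$z{\left(9 \right)} 32 = \left(64 + 9\right) 32 = 73 \cdot 32 = 2336$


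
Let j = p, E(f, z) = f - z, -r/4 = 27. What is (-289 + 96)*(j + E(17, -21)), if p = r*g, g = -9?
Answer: -194930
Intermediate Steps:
r = -108 (r = -4*27 = -108)
p = 972 (p = -108*(-9) = 972)
j = 972
(-289 + 96)*(j + E(17, -21)) = (-289 + 96)*(972 + (17 - 1*(-21))) = -193*(972 + (17 + 21)) = -193*(972 + 38) = -193*1010 = -194930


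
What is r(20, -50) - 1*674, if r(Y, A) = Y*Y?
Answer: -274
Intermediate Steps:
r(Y, A) = Y²
r(20, -50) - 1*674 = 20² - 1*674 = 400 - 674 = -274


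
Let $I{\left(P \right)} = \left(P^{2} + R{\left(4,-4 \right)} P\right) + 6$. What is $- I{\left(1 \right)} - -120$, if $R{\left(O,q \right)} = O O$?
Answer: $97$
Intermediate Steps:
$R{\left(O,q \right)} = O^{2}$
$I{\left(P \right)} = 6 + P^{2} + 16 P$ ($I{\left(P \right)} = \left(P^{2} + 4^{2} P\right) + 6 = \left(P^{2} + 16 P\right) + 6 = 6 + P^{2} + 16 P$)
$- I{\left(1 \right)} - -120 = - (6 + 1^{2} + 16 \cdot 1) - -120 = - (6 + 1 + 16) + 120 = \left(-1\right) 23 + 120 = -23 + 120 = 97$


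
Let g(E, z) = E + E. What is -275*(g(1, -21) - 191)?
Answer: 51975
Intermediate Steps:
g(E, z) = 2*E
-275*(g(1, -21) - 191) = -275*(2*1 - 191) = -275*(2 - 191) = -275*(-189) = 51975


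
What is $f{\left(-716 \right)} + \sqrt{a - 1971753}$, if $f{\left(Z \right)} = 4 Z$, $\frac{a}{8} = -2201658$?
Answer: $-2864 + 3 i \sqrt{2176113} \approx -2864.0 + 4425.5 i$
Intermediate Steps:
$a = -17613264$ ($a = 8 \left(-2201658\right) = -17613264$)
$f{\left(-716 \right)} + \sqrt{a - 1971753} = 4 \left(-716\right) + \sqrt{-17613264 - 1971753} = -2864 + \sqrt{-19585017} = -2864 + 3 i \sqrt{2176113}$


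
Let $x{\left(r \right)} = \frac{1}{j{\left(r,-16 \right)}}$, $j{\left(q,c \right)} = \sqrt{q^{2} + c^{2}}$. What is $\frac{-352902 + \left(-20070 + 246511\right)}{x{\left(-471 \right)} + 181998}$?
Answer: $- \frac{5111706613276566}{7356579342272387} + \frac{126461 \sqrt{222097}}{7356579342272387} \approx -0.69485$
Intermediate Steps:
$j{\left(q,c \right)} = \sqrt{c^{2} + q^{2}}$
$x{\left(r \right)} = \frac{1}{\sqrt{256 + r^{2}}}$ ($x{\left(r \right)} = \frac{1}{\sqrt{\left(-16\right)^{2} + r^{2}}} = \frac{1}{\sqrt{256 + r^{2}}}$)
$\frac{-352902 + \left(-20070 + 246511\right)}{x{\left(-471 \right)} + 181998} = \frac{-352902 + \left(-20070 + 246511\right)}{\frac{1}{\sqrt{256 + \left(-471\right)^{2}}} + 181998} = \frac{-352902 + 226441}{\frac{1}{\sqrt{256 + 221841}} + 181998} = - \frac{126461}{\frac{1}{\sqrt{222097}} + 181998} = - \frac{126461}{\frac{\sqrt{222097}}{222097} + 181998} = - \frac{126461}{181998 + \frac{\sqrt{222097}}{222097}}$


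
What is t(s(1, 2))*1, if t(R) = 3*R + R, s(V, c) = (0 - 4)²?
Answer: 64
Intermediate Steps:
s(V, c) = 16 (s(V, c) = (-4)² = 16)
t(R) = 4*R
t(s(1, 2))*1 = (4*16)*1 = 64*1 = 64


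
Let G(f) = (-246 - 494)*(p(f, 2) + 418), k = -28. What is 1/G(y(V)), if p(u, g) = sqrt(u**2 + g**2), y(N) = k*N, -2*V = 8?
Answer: -209/60005120 + sqrt(3137)/60005120 ≈ -2.5496e-6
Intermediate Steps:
V = -4 (V = -1/2*8 = -4)
y(N) = -28*N
p(u, g) = sqrt(g**2 + u**2)
G(f) = -309320 - 740*sqrt(4 + f**2) (G(f) = (-246 - 494)*(sqrt(2**2 + f**2) + 418) = -740*(sqrt(4 + f**2) + 418) = -740*(418 + sqrt(4 + f**2)) = -309320 - 740*sqrt(4 + f**2))
1/G(y(V)) = 1/(-309320 - 740*sqrt(4 + (-28*(-4))**2)) = 1/(-309320 - 740*sqrt(4 + 112**2)) = 1/(-309320 - 740*sqrt(4 + 12544)) = 1/(-309320 - 1480*sqrt(3137))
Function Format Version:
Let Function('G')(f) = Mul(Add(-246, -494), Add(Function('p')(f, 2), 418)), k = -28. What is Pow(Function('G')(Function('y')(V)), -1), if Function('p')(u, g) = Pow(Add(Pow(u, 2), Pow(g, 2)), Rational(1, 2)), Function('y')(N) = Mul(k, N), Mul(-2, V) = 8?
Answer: Add(Rational(-209, 60005120), Mul(Rational(1, 60005120), Pow(3137, Rational(1, 2)))) ≈ -2.5496e-6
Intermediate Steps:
V = -4 (V = Mul(Rational(-1, 2), 8) = -4)
Function('y')(N) = Mul(-28, N)
Function('p')(u, g) = Pow(Add(Pow(g, 2), Pow(u, 2)), Rational(1, 2))
Function('G')(f) = Add(-309320, Mul(-740, Pow(Add(4, Pow(f, 2)), Rational(1, 2)))) (Function('G')(f) = Mul(Add(-246, -494), Add(Pow(Add(Pow(2, 2), Pow(f, 2)), Rational(1, 2)), 418)) = Mul(-740, Add(Pow(Add(4, Pow(f, 2)), Rational(1, 2)), 418)) = Mul(-740, Add(418, Pow(Add(4, Pow(f, 2)), Rational(1, 2)))) = Add(-309320, Mul(-740, Pow(Add(4, Pow(f, 2)), Rational(1, 2)))))
Pow(Function('G')(Function('y')(V)), -1) = Pow(Add(-309320, Mul(-740, Pow(Add(4, Pow(Mul(-28, -4), 2)), Rational(1, 2)))), -1) = Pow(Add(-309320, Mul(-740, Pow(Add(4, Pow(112, 2)), Rational(1, 2)))), -1) = Pow(Add(-309320, Mul(-740, Pow(Add(4, 12544), Rational(1, 2)))), -1) = Pow(Add(-309320, Mul(-740, Pow(12548, Rational(1, 2)))), -1) = Pow(Add(-309320, Mul(-740, Mul(2, Pow(3137, Rational(1, 2))))), -1) = Pow(Add(-309320, Mul(-1480, Pow(3137, Rational(1, 2)))), -1)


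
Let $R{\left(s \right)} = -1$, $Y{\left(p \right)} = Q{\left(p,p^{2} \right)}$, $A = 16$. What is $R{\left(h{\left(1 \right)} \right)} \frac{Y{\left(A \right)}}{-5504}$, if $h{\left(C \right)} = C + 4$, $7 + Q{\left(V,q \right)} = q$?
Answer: $\frac{249}{5504} \approx 0.04524$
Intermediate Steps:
$Q{\left(V,q \right)} = -7 + q$
$Y{\left(p \right)} = -7 + p^{2}$
$h{\left(C \right)} = 4 + C$
$R{\left(h{\left(1 \right)} \right)} \frac{Y{\left(A \right)}}{-5504} = - \frac{-7 + 16^{2}}{-5504} = - \frac{\left(-7 + 256\right) \left(-1\right)}{5504} = - \frac{249 \left(-1\right)}{5504} = \left(-1\right) \left(- \frac{249}{5504}\right) = \frac{249}{5504}$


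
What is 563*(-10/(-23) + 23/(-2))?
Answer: -286567/46 ≈ -6229.7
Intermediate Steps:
563*(-10/(-23) + 23/(-2)) = 563*(-10*(-1/23) + 23*(-½)) = 563*(10/23 - 23/2) = 563*(-509/46) = -286567/46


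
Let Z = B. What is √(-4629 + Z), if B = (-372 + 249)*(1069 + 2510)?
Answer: I*√444846 ≈ 666.97*I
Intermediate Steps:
B = -440217 (B = -123*3579 = -440217)
Z = -440217
√(-4629 + Z) = √(-4629 - 440217) = √(-444846) = I*√444846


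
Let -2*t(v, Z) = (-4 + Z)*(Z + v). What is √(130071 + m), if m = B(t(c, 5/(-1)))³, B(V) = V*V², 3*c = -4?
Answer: I*√12702923777575410/32 ≈ 3.5221e+6*I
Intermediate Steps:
c = -4/3 (c = (⅓)*(-4) = -4/3 ≈ -1.3333)
t(v, Z) = -(-4 + Z)*(Z + v)/2
B(V) = V³
m = -6351461955384057/512 (m = ((2*(5/(-1)) + 2*(-4/3) - (5/(-1))²/2 - ½*5/(-1)*(-4/3))³)³ = ((2*(5*(-1)) - 8/3 - (5*(-1))²/2 - ½*5*(-1)*(-4/3))³)³ = ((2*(-5) - 8/3 - ½*(-5)² - ½*(-5)*(-4/3))³)³ = ((-10 - 8/3 - ½*25 - 10/3)³)³ = ((-10 - 8/3 - 25/2 - 10/3)³)³ = ((-57/2)³)³ = (-185193/8)³ = -6351461955384057/512 ≈ -1.2405e+13)
√(130071 + m) = √(130071 - 6351461955384057/512) = √(-6351461888787705/512) = I*√12702923777575410/32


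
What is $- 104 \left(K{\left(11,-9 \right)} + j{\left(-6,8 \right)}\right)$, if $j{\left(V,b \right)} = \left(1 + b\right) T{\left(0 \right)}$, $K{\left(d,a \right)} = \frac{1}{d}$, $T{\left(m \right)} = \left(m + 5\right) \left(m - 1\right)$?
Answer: $\frac{51376}{11} \approx 4670.5$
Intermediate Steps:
$T{\left(m \right)} = \left(-1 + m\right) \left(5 + m\right)$ ($T{\left(m \right)} = \left(5 + m\right) \left(-1 + m\right) = \left(-1 + m\right) \left(5 + m\right)$)
$j{\left(V,b \right)} = -5 - 5 b$ ($j{\left(V,b \right)} = \left(1 + b\right) \left(-5 + 0^{2} + 4 \cdot 0\right) = \left(1 + b\right) \left(-5 + 0 + 0\right) = \left(1 + b\right) \left(-5\right) = -5 - 5 b$)
$- 104 \left(K{\left(11,-9 \right)} + j{\left(-6,8 \right)}\right) = - 104 \left(\frac{1}{11} - 45\right) = \left(-104\right) \left(- \frac{494}{11}\right) = \frac{51376}{11}$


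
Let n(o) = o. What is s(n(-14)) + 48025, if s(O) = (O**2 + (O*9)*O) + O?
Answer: 49971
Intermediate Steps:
s(O) = O + 10*O**2 (s(O) = (O**2 + (9*O)*O) + O = (O**2 + 9*O**2) + O = 10*O**2 + O = O + 10*O**2)
s(n(-14)) + 48025 = -14*(1 + 10*(-14)) + 48025 = -14*(1 - 140) + 48025 = -14*(-139) + 48025 = 1946 + 48025 = 49971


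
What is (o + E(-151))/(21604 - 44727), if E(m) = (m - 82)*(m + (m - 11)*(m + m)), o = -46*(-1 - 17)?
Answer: 11363281/23123 ≈ 491.43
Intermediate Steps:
o = 828 (o = -46*(-18) = 828)
E(m) = (-82 + m)*(m + 2*m*(-11 + m)) (E(m) = (-82 + m)*(m + (-11 + m)*(2*m)) = (-82 + m)*(m + 2*m*(-11 + m)))
(o + E(-151))/(21604 - 44727) = (828 - 151*(1722 - 185*(-151) + 2*(-151)²))/(21604 - 44727) = (828 - 151*(1722 + 27935 + 2*22801))/(-23123) = (828 - 151*(1722 + 27935 + 45602))*(-1/23123) = (828 - 151*75259)*(-1/23123) = (828 - 11364109)*(-1/23123) = -11363281*(-1/23123) = 11363281/23123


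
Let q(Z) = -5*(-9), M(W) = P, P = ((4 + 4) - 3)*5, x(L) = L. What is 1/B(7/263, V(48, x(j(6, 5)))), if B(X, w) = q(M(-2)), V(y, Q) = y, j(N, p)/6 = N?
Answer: 1/45 ≈ 0.022222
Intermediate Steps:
j(N, p) = 6*N
P = 25 (P = (8 - 3)*5 = 5*5 = 25)
M(W) = 25
q(Z) = 45
B(X, w) = 45
1/B(7/263, V(48, x(j(6, 5)))) = 1/45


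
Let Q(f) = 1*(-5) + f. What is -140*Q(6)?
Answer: -140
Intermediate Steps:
Q(f) = -5 + f
-140*Q(6) = -140*(-5 + 6) = -140*1 = -140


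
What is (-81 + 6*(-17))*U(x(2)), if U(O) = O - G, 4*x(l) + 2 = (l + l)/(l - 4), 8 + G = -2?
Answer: -1647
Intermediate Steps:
G = -10 (G = -8 - 2 = -10)
x(l) = -½ + l/(2*(-4 + l)) (x(l) = -½ + ((l + l)/(l - 4))/4 = -½ + ((2*l)/(-4 + l))/4 = -½ + (2*l/(-4 + l))/4 = -½ + l/(2*(-4 + l)))
U(O) = 10 + O (U(O) = O - 1*(-10) = O + 10 = 10 + O)
(-81 + 6*(-17))*U(x(2)) = (-81 + 6*(-17))*(10 + 2/(-4 + 2)) = (-81 - 102)*(10 + 2/(-2)) = -183*(10 + 2*(-½)) = -183*(10 - 1) = -183*9 = -1647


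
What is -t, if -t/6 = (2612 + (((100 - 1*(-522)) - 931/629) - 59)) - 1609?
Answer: 5904498/629 ≈ 9387.1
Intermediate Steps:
t = -5904498/629 (t = -6*((2612 + (((100 - 1*(-522)) - 931/629) - 59)) - 1609) = -6*((2612 + (((100 + 522) - 931*1/629) - 59)) - 1609) = -6*((2612 + ((622 - 931/629) - 59)) - 1609) = -6*((2612 + (390307/629 - 59)) - 1609) = -6*((2612 + 353196/629) - 1609) = -6*(1996144/629 - 1609) = -6*984083/629 = -5904498/629 ≈ -9387.1)
-t = -1*(-5904498/629) = 5904498/629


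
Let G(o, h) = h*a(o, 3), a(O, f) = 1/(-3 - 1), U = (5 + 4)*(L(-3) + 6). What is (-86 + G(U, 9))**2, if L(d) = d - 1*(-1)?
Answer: 124609/16 ≈ 7788.1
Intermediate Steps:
L(d) = 1 + d (L(d) = d + 1 = 1 + d)
U = 36 (U = (5 + 4)*((1 - 3) + 6) = 9*(-2 + 6) = 9*4 = 36)
a(O, f) = -1/4 (a(O, f) = 1/(-4) = -1/4)
G(o, h) = -h/4 (G(o, h) = h*(-1/4) = -h/4)
(-86 + G(U, 9))**2 = (-86 - 1/4*9)**2 = (-86 - 9/4)**2 = (-353/4)**2 = 124609/16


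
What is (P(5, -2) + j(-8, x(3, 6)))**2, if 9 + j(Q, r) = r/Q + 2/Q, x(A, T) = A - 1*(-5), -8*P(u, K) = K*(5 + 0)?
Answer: 81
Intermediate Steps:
P(u, K) = -5*K/8 (P(u, K) = -K*(5 + 0)/8 = -K*5/8 = -5*K/8)
x(A, T) = 5 + A (x(A, T) = A + 5 = 5 + A)
j(Q, r) = -9 + 2/Q + r/Q (j(Q, r) = -9 + (r/Q + 2/Q) = -9 + (2/Q + r/Q) = -9 + 2/Q + r/Q)
(P(5, -2) + j(-8, x(3, 6)))**2 = (-5/8*(-2) + (2 + (5 + 3) - 9*(-8))/(-8))**2 = (5/4 - (2 + 8 + 72)/8)**2 = (5/4 - 1/8*82)**2 = (5/4 - 41/4)**2 = (-9)**2 = 81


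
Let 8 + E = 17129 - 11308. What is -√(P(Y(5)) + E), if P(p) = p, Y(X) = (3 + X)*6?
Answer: -√5861 ≈ -76.557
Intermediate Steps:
Y(X) = 18 + 6*X
E = 5813 (E = -8 + (17129 - 11308) = -8 + 5821 = 5813)
-√(P(Y(5)) + E) = -√((18 + 6*5) + 5813) = -√((18 + 30) + 5813) = -√(48 + 5813) = -√5861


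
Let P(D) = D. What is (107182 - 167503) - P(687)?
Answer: -61008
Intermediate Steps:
(107182 - 167503) - P(687) = (107182 - 167503) - 1*687 = -60321 - 687 = -61008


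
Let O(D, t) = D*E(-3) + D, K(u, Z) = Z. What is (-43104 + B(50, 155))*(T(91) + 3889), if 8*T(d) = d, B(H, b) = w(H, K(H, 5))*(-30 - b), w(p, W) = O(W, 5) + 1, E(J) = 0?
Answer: -689804721/4 ≈ -1.7245e+8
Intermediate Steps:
O(D, t) = D (O(D, t) = D*0 + D = 0 + D = D)
w(p, W) = 1 + W (w(p, W) = W + 1 = 1 + W)
B(H, b) = -180 - 6*b (B(H, b) = (1 + 5)*(-30 - b) = 6*(-30 - b) = -180 - 6*b)
T(d) = d/8
(-43104 + B(50, 155))*(T(91) + 3889) = (-43104 + (-180 - 6*155))*((⅛)*91 + 3889) = (-43104 + (-180 - 930))*(91/8 + 3889) = (-43104 - 1110)*(31203/8) = -44214*31203/8 = -689804721/4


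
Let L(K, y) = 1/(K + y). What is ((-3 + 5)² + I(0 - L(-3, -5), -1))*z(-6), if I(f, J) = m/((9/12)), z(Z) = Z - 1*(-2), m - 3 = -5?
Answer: -16/3 ≈ -5.3333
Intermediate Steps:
m = -2 (m = 3 - 5 = -2)
z(Z) = 2 + Z (z(Z) = Z + 2 = 2 + Z)
I(f, J) = -8/3 (I(f, J) = -2/(9/12) = -2/(9*(1/12)) = -2/¾ = -2*4/3 = -8/3)
((-3 + 5)² + I(0 - L(-3, -5), -1))*z(-6) = ((-3 + 5)² - 8/3)*(2 - 6) = (2² - 8/3)*(-4) = (4 - 8/3)*(-4) = (4/3)*(-4) = -16/3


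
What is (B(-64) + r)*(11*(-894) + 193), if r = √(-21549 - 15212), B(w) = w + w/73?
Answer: 45659776/73 - 9641*I*√36761 ≈ 6.2548e+5 - 1.8485e+6*I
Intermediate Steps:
B(w) = 74*w/73 (B(w) = w + w*(1/73) = w + w/73 = 74*w/73)
r = I*√36761 (r = √(-36761) = I*√36761 ≈ 191.73*I)
(B(-64) + r)*(11*(-894) + 193) = ((74/73)*(-64) + I*√36761)*(11*(-894) + 193) = (-4736/73 + I*√36761)*(-9834 + 193) = (-4736/73 + I*√36761)*(-9641) = 45659776/73 - 9641*I*√36761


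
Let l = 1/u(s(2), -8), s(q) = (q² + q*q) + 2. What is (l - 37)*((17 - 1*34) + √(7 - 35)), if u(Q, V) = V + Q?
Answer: 1241/2 - 73*I*√7 ≈ 620.5 - 193.14*I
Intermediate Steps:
s(q) = 2 + 2*q² (s(q) = (q² + q²) + 2 = 2*q² + 2 = 2 + 2*q²)
u(Q, V) = Q + V
l = ½ (l = 1/((2 + 2*2²) - 8) = 1/((2 + 2*4) - 8) = 1/((2 + 8) - 8) = 1/(10 - 8) = 1/2 = ½ ≈ 0.50000)
(l - 37)*((17 - 1*34) + √(7 - 35)) = (½ - 37)*((17 - 1*34) + √(7 - 35)) = -73*((17 - 34) + √(-28))/2 = -73*(-17 + 2*I*√7)/2 = 1241/2 - 73*I*√7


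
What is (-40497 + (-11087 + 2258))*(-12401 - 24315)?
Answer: 1811053416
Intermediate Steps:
(-40497 + (-11087 + 2258))*(-12401 - 24315) = (-40497 - 8829)*(-36716) = -49326*(-36716) = 1811053416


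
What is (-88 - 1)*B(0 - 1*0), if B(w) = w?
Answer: 0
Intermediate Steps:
(-88 - 1)*B(0 - 1*0) = (-88 - 1)*(0 - 1*0) = -89*(0 + 0) = -89*0 = 0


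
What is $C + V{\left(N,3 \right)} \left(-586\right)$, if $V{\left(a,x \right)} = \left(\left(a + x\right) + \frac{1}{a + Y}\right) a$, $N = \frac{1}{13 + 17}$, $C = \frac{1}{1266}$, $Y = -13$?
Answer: $- \frac{1066401251}{18467775} \approx -57.744$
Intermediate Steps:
$C = \frac{1}{1266} \approx 0.00078989$
$N = \frac{1}{30} \approx 0.033333$
$V{\left(a,x \right)} = a \left(a + x + \frac{1}{-13 + a}\right)$ ($V{\left(a,x \right)} = \left(\left(a + x\right) + \frac{1}{a - 13}\right) a = \left(\left(a + x\right) + \frac{1}{-13 + a}\right) a = \left(a + x + \frac{1}{-13 + a}\right) a = a \left(a + x + \frac{1}{-13 + a}\right)$)
$C + V{\left(N,3 \right)} \left(-586\right) = \frac{1}{1266} + \frac{1 + \left(\frac{1}{30}\right)^{2} - \frac{13}{30} - 39 + \frac{1}{30} \cdot 3}{30 \left(-13 + \frac{1}{30}\right)} \left(-586\right) = \frac{1}{1266} + \frac{1 + \frac{1}{900} - \frac{13}{30} - 39 + \frac{1}{10}}{30 \left(- \frac{389}{30}\right)} \left(-586\right) = \frac{1}{1266} + \frac{1}{30} \left(- \frac{30}{389}\right) \left(- \frac{34499}{900}\right) \left(-586\right) = \frac{1}{1266} + \frac{34499}{350100} \left(-586\right) = \frac{1}{1266} - \frac{10108207}{175050} = - \frac{1066401251}{18467775}$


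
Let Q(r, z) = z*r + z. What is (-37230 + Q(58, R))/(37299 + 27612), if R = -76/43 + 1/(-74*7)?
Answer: -277195423/481942538 ≈ -0.57516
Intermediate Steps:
R = -39411/22274 (R = -76*1/43 - 1/74*⅐ = -76/43 - 1/518 = -39411/22274 ≈ -1.7694)
Q(r, z) = z + r*z (Q(r, z) = r*z + z = z + r*z)
(-37230 + Q(58, R))/(37299 + 27612) = (-37230 - 39411*(1 + 58)/22274)/(37299 + 27612) = (-37230 - 39411/22274*59)/64911 = (-37230 - 2325249/22274)*(1/64911) = -831586269/22274*1/64911 = -277195423/481942538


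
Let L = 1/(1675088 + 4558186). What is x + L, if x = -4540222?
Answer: -28300447746827/6233274 ≈ -4.5402e+6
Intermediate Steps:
L = 1/6233274 ≈ 1.6043e-7
x + L = -4540222 + 1/6233274 = -28300447746827/6233274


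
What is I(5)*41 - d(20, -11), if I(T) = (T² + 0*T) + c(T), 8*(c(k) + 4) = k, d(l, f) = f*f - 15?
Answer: 6245/8 ≈ 780.63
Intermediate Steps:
d(l, f) = -15 + f² (d(l, f) = f² - 15 = -15 + f²)
c(k) = -4 + k/8
I(T) = -4 + T² + T/8 (I(T) = (T² + 0*T) + (-4 + T/8) = (T² + 0) + (-4 + T/8) = T² + (-4 + T/8) = -4 + T² + T/8)
I(5)*41 - d(20, -11) = (-4 + 5² + (⅛)*5)*41 - (-15 + (-11)²) = (-4 + 25 + 5/8)*41 - (-15 + 121) = (173/8)*41 - 1*106 = 7093/8 - 106 = 6245/8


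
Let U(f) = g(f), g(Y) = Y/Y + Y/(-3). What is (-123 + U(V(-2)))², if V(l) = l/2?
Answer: 133225/9 ≈ 14803.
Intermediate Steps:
V(l) = l/2 (V(l) = l*(½) = l/2)
g(Y) = 1 - Y/3 (g(Y) = 1 + Y*(-⅓) = 1 - Y/3)
U(f) = 1 - f/3
(-123 + U(V(-2)))² = (-123 + (1 - (-2)/6))² = (-123 + (1 - ⅓*(-1)))² = (-123 + (1 + ⅓))² = (-123 + 4/3)² = (-365/3)² = 133225/9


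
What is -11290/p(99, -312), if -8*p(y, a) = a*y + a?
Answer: -1129/390 ≈ -2.8949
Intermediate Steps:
p(y, a) = -a/8 - a*y/8 (p(y, a) = -(a*y + a)/8 = -(a + a*y)/8 = -a/8 - a*y/8)
-11290/p(99, -312) = -11290*1/(39*(1 + 99)) = -11290/((-⅛*(-312)*100)) = -11290/3900 = -11290*1/3900 = -1129/390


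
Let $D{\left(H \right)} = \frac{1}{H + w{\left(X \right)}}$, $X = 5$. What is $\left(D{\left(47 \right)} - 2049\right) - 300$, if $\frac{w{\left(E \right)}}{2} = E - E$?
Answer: $- \frac{110402}{47} \approx -2349.0$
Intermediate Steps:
$w{\left(E \right)} = 0$ ($w{\left(E \right)} = 2 \left(E - E\right) = 2 \cdot 0 = 0$)
$D{\left(H \right)} = \frac{1}{H}$ ($D{\left(H \right)} = \frac{1}{H + 0} = \frac{1}{H}$)
$\left(D{\left(47 \right)} - 2049\right) - 300 = \left(\frac{1}{47} - 2049\right) - 300 = - \frac{96302}{47} - 300 = - \frac{110402}{47}$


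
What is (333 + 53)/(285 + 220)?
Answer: 386/505 ≈ 0.76436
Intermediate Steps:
(333 + 53)/(285 + 220) = 386/505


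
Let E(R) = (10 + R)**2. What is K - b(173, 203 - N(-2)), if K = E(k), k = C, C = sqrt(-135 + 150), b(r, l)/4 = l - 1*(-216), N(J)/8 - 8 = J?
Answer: -1369 + 20*sqrt(15) ≈ -1291.5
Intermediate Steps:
N(J) = 64 + 8*J
b(r, l) = 864 + 4*l (b(r, l) = 4*(l - 1*(-216)) = 4*(l + 216) = 4*(216 + l) = 864 + 4*l)
C = sqrt(15) ≈ 3.8730
k = sqrt(15) ≈ 3.8730
K = (10 + sqrt(15))**2 ≈ 192.46
K - b(173, 203 - N(-2)) = (10 + sqrt(15))**2 - (864 + 4*(203 - (64 + 8*(-2)))) = (10 + sqrt(15))**2 - (864 + 4*(203 - (64 - 16))) = (10 + sqrt(15))**2 - (864 + 4*(203 - 1*48)) = (10 + sqrt(15))**2 - (864 + 4*(203 - 48)) = (10 + sqrt(15))**2 - (864 + 4*155) = (10 + sqrt(15))**2 - (864 + 620) = (10 + sqrt(15))**2 - 1*1484 = (10 + sqrt(15))**2 - 1484 = -1484 + (10 + sqrt(15))**2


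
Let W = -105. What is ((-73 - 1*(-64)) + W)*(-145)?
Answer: 16530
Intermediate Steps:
((-73 - 1*(-64)) + W)*(-145) = ((-73 - 1*(-64)) - 105)*(-145) = ((-73 + 64) - 105)*(-145) = (-9 - 105)*(-145) = -114*(-145) = 16530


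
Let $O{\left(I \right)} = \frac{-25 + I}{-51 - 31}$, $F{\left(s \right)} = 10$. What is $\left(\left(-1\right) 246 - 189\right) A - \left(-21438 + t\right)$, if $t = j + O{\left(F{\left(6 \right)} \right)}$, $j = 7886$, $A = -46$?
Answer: $\frac{2752069}{82} \approx 33562.0$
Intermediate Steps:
$O{\left(I \right)} = \frac{25}{82} - \frac{I}{82}$ ($O{\left(I \right)} = \frac{-25 + I}{-82} = \left(-25 + I\right) \left(- \frac{1}{82}\right) = \frac{25}{82} - \frac{I}{82}$)
$t = \frac{646667}{82}$ ($t = 7886 + \left(\frac{25}{82} - \frac{5}{41}\right) = 7886 + \frac{15}{82} = \frac{646667}{82} \approx 7886.2$)
$\left(\left(-1\right) 246 - 189\right) A - \left(-21438 + t\right) = \left(\left(-1\right) 246 - 189\right) \left(-46\right) - \left(-21438 + \frac{646667}{82}\right) = \left(-246 - 189\right) \left(-46\right) - - \frac{1111249}{82} = \left(-435\right) \left(-46\right) + \frac{1111249}{82} = 20010 + \frac{1111249}{82} = \frac{2752069}{82}$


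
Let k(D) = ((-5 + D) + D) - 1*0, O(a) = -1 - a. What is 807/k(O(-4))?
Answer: 807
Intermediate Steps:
k(D) = -5 + 2*D (k(D) = (-5 + 2*D) + 0 = -5 + 2*D)
807/k(O(-4)) = 807/(-5 + 2*(-1 - 1*(-4))) = 807/(-5 + 2*(-1 + 4)) = 807/(-5 + 2*3) = 807/(-5 + 6) = 807/1 = 807*1 = 807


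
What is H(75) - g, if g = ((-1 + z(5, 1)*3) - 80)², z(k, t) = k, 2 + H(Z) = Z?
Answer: -4283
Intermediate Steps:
H(Z) = -2 + Z
g = 4356 (g = ((-1 + 5*3) - 80)² = ((-1 + 15) - 80)² = (14 - 80)² = (-66)² = 4356)
H(75) - g = (-2 + 75) - 1*4356 = 73 - 4356 = -4283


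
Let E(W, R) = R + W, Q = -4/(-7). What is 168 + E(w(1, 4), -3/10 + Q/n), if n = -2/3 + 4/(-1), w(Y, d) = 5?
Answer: 84563/490 ≈ 172.58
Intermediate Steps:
Q = 4/7 (Q = -4*(-⅐) = 4/7 ≈ 0.57143)
n = -14/3 (n = -2*⅓ + 4*(-1) = -⅔ - 4 = -14/3 ≈ -4.6667)
168 + E(w(1, 4), -3/10 + Q/n) = 168 + ((-3/10 + 4/(7*(-14/3))) + 5) = 168 + ((-3*⅒ + (4/7)*(-3/14)) + 5) = 168 + ((-3/10 - 6/49) + 5) = 168 + (-207/490 + 5) = 168 + 2243/490 = 84563/490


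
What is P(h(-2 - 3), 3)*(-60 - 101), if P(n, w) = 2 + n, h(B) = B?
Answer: 483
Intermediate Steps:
P(h(-2 - 3), 3)*(-60 - 101) = (2 + (-2 - 3))*(-60 - 101) = (2 - 5)*(-161) = -3*(-161) = 483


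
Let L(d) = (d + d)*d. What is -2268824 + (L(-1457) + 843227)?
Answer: 2820101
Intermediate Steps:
L(d) = 2*d**2 (L(d) = (2*d)*d = 2*d**2)
-2268824 + (L(-1457) + 843227) = -2268824 + (2*(-1457)**2 + 843227) = -2268824 + (2*2122849 + 843227) = -2268824 + (4245698 + 843227) = -2268824 + 5088925 = 2820101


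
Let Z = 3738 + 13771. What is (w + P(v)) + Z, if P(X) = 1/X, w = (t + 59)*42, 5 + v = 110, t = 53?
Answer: 2332366/105 ≈ 22213.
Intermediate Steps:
v = 105 (v = -5 + 110 = 105)
w = 4704 (w = (53 + 59)*42 = 112*42 = 4704)
Z = 17509
(w + P(v)) + Z = (4704 + 1/105) + 17509 = 493921/105 + 17509 = 2332366/105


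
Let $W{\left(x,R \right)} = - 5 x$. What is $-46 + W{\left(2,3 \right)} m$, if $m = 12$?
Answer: $-166$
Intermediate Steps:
$-46 + W{\left(2,3 \right)} m = -46 + \left(-5\right) 2 \cdot 12 = -46 - 120 = -166$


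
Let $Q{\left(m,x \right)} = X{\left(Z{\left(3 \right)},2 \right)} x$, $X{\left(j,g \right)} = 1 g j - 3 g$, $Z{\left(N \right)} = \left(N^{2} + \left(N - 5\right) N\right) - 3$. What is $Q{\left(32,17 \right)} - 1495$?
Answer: $-1597$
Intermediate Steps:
$Z{\left(N \right)} = -3 + N^{2} + N \left(-5 + N\right)$ ($Z{\left(N \right)} = \left(N^{2} + \left(-5 + N\right) N\right) - 3 = \left(N^{2} + N \left(-5 + N\right)\right) - 3 = -3 + N^{2} + N \left(-5 + N\right)$)
$X{\left(j,g \right)} = - 3 g + g j$ ($X{\left(j,g \right)} = g j - 3 g = - 3 g + g j$)
$Q{\left(m,x \right)} = - 6 x$ ($Q{\left(m,x \right)} = 2 \left(-3 - \left(18 - 18\right)\right) x = 2 \left(-3 - 0\right) x = 2 \left(-3 + 0\right) x = 2 \left(-3\right) x = - 6 x$)
$Q{\left(32,17 \right)} - 1495 = \left(-6\right) 17 - 1495 = -102 - 1495 = -1597$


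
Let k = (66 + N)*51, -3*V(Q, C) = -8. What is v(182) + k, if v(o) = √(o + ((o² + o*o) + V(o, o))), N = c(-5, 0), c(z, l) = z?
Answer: 3111 + √597894/3 ≈ 3368.7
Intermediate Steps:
N = -5
V(Q, C) = 8/3 (V(Q, C) = -⅓*(-8) = 8/3)
k = 3111 (k = (66 - 5)*51 = 61*51 = 3111)
v(o) = √(8/3 + o + 2*o²) (v(o) = √(o + ((o² + o*o) + 8/3)) = √(o + ((o² + o²) + 8/3)) = √(o + (2*o² + 8/3)) = √(o + (8/3 + 2*o²)) = √(8/3 + o + 2*o²))
v(182) + k = √(24 + 9*182 + 18*182²)/3 + 3111 = √(24 + 1638 + 18*33124)/3 + 3111 = √(24 + 1638 + 596232)/3 + 3111 = √597894/3 + 3111 = 3111 + √597894/3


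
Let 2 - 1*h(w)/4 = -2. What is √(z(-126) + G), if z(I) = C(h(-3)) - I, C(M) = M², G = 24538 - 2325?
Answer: √22595 ≈ 150.32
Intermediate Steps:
h(w) = 16 (h(w) = 8 - 4*(-2) = 8 + 8 = 16)
G = 22213
z(I) = 256 - I (z(I) = 16² - I = 256 - I)
√(z(-126) + G) = √((256 - 1*(-126)) + 22213) = √((256 + 126) + 22213) = √(382 + 22213) = √22595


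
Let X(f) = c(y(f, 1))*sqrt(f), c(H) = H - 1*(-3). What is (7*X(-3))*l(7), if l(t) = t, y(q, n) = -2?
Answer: 49*I*sqrt(3) ≈ 84.87*I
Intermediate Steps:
c(H) = 3 + H (c(H) = H + 3 = 3 + H)
X(f) = sqrt(f) (X(f) = (3 - 2)*sqrt(f) = 1*sqrt(f) = sqrt(f))
(7*X(-3))*l(7) = (7*sqrt(-3))*7 = (7*(I*sqrt(3)))*7 = (7*I*sqrt(3))*7 = 49*I*sqrt(3)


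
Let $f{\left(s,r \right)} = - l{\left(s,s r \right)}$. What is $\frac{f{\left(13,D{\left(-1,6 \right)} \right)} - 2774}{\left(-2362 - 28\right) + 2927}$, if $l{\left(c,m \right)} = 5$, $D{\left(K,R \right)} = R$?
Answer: $- \frac{2779}{537} \approx -5.175$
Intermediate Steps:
$f{\left(s,r \right)} = -5$ ($f{\left(s,r \right)} = \left(-1\right) 5 = -5$)
$\frac{f{\left(13,D{\left(-1,6 \right)} \right)} - 2774}{\left(-2362 - 28\right) + 2927} = \frac{-5 - 2774}{\left(-2362 - 28\right) + 2927} = - \frac{2779}{-2390 + 2927} = - \frac{2779}{537}$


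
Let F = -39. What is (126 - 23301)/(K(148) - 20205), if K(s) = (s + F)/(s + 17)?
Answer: 3823875/3333716 ≈ 1.1470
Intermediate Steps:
K(s) = (-39 + s)/(17 + s) (K(s) = (s - 39)/(s + 17) = (-39 + s)/(17 + s))
(126 - 23301)/(K(148) - 20205) = (126 - 23301)/((-39 + 148)/(17 + 148) - 20205) = -23175/(109/165 - 20205) = -23175/(-3333716/165) = -23175*(-165/3333716) = 3823875/3333716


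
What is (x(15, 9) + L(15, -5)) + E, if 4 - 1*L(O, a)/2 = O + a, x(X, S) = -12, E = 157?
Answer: 133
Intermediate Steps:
L(O, a) = 8 - 2*O - 2*a (L(O, a) = 8 - 2*(O + a) = 8 + (-2*O - 2*a) = 8 - 2*O - 2*a)
(x(15, 9) + L(15, -5)) + E = (-12 + (8 - 2*15 - 2*(-5))) + 157 = (-12 + (8 - 30 + 10)) + 157 = (-12 - 12) + 157 = -24 + 157 = 133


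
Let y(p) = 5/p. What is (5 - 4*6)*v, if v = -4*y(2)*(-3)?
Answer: -570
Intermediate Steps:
v = 30 (v = -20/2*(-3) = -4*5/2*(-3) = -10*(-3) = 30)
(5 - 4*6)*v = (5 - 4*6)*30 = (5 - 24)*30 = -19*30 = -570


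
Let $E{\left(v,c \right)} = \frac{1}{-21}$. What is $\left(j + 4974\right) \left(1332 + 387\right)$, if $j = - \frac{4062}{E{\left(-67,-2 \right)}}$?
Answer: $155184444$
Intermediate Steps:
$E{\left(v,c \right)} = - \frac{1}{21}$
$j = 85302$ ($j = - \frac{4062}{- \frac{1}{21}} = \left(-4062\right) \left(-21\right) = 85302$)
$\left(j + 4974\right) \left(1332 + 387\right) = \left(85302 + 4974\right) \left(1332 + 387\right) = 90276 \cdot 1719 = 155184444$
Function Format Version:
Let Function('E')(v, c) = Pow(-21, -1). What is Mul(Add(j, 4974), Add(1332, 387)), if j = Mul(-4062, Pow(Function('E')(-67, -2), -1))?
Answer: 155184444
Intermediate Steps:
Function('E')(v, c) = Rational(-1, 21)
j = 85302 (j = Mul(-4062, Pow(Rational(-1, 21), -1)) = Mul(-4062, -21) = 85302)
Mul(Add(j, 4974), Add(1332, 387)) = Mul(Add(85302, 4974), Add(1332, 387)) = Mul(90276, 1719) = 155184444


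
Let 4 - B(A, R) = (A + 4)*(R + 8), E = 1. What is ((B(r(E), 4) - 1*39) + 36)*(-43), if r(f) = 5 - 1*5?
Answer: 2021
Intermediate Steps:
r(f) = 0 (r(f) = 5 - 5 = 0)
B(A, R) = 4 - (4 + A)*(8 + R) (B(A, R) = 4 - (A + 4)*(R + 8) = 4 - (4 + A)*(8 + R))
((B(r(E), 4) - 1*39) + 36)*(-43) = (((-28 - 8*0 - 4*4 - 1*0*4) - 1*39) + 36)*(-43) = (((-28 + 0 - 16 + 0) - 39) + 36)*(-43) = ((-44 - 39) + 36)*(-43) = (-83 + 36)*(-43) = -47*(-43) = 2021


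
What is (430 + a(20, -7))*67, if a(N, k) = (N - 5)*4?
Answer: 32830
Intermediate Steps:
a(N, k) = -20 + 4*N (a(N, k) = (-5 + N)*4 = -20 + 4*N)
(430 + a(20, -7))*67 = (430 + (-20 + 4*20))*67 = (430 + (-20 + 80))*67 = (430 + 60)*67 = 490*67 = 32830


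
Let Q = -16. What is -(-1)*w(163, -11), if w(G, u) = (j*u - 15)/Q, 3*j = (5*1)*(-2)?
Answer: -65/48 ≈ -1.3542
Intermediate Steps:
j = -10/3 (j = ((5*1)*(-2))/3 = (5*(-2))/3 = (⅓)*(-10) = -10/3 ≈ -3.3333)
w(G, u) = 15/16 + 5*u/24 (w(G, u) = (-10*u/3 - 15)/(-16) = (-15 - 10*u/3)*(-1/16) = 15/16 + 5*u/24)
-(-1)*w(163, -11) = -(-1)*(15/16 + (5/24)*(-11)) = -(-1)*(15/16 - 55/24) = -(-1)*(-65)/48 = -1*65/48 = -65/48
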